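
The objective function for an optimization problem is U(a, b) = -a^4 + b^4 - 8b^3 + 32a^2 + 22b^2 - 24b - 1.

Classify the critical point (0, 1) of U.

local minimum

The mixed partial ∂²U/∂a∂b is 0, so the Hessian at any point is diag(U_aa, U_bb) = diag(4(-3a^2 + 16), 4(3b^2 - 12b + 11)).
At (0, 1): H = diag(64, 8).
Both eigenvalues are positive, so H is positive definite: a local minimum.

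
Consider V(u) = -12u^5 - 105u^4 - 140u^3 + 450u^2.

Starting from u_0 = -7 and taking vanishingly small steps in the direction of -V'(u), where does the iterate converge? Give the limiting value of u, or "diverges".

-5

V'(u) = -60u(u - 1)(u + 3)(u + 5), so V'(-7) = -26880.
Gradient descent moves in the -V' direction, i.e. u is increasing.
The nearest critical point in that direction is u = -5, where V'' = 3600 > 0 (a local minimum). The iterate converges there.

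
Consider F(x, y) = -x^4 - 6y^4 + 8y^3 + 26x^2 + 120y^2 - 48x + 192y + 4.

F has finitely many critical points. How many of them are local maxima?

4

F separates as a function of x plus a function of y, so ∇F=0 decouples.
∂F/∂x = -4(x - 3)(x - 1)(x + 4) = 0 at x ∈ {-4, 1, 3}; ∂F/∂y = -24(y - 4)(y + 1)(y + 2) = 0 at y ∈ {-2, -1, 4}.
The Hessian is diagonal: diag(F_xx, F_yy). Second derivatives: F_xx(-4)=-140, F_xx(1)=40, F_xx(3)=-56; F_yy(-2)=-144, F_yy(-1)=120, F_yy(4)=-720.
Local maxima occur where both diagonal entries negative: (-4, -2), (-4, 4), (3, -2), (3, 4). Count: 4.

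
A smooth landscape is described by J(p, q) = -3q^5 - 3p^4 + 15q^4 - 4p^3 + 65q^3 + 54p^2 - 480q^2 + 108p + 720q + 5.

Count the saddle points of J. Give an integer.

J separates as a function of p plus a function of q, so ∇J=0 decouples.
∂J/∂p = -12(p - 3)(p + 1)(p + 3) = 0 at p ∈ {-3, -1, 3}; ∂J/∂q = -15(q - 4)(q - 3)(q - 1)(q + 4) = 0 at q ∈ {-4, 1, 3, 4}.
The Hessian is diagonal: diag(J_pp, J_qq). Second derivatives: J_pp(-3)=-144, J_pp(-1)=96, J_pp(3)=-288; J_qq(-4)=4200, J_qq(1)=-450, J_qq(3)=210, J_qq(4)=-360.
Saddle points occur where the two diagonal entries have opposite signs: (-3, -4), (-3, 3), (-1, 1), (-1, 4), (3, -4), (3, 3). Count: 6.

6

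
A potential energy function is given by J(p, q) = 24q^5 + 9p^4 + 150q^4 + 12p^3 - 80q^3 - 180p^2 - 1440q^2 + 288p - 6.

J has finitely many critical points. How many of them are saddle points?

6

J separates as a function of p plus a function of q, so ∇J=0 decouples.
∂J/∂p = 36(p - 2)(p - 1)(p + 4) = 0 at p ∈ {-4, 1, 2}; ∂J/∂q = 120q(q - 2)(q + 3)(q + 4) = 0 at q ∈ {-4, -3, 0, 2}.
The Hessian is diagonal: diag(J_pp, J_qq). Second derivatives: J_pp(-4)=1080, J_pp(1)=-180, J_pp(2)=216; J_qq(-4)=-2880, J_qq(-3)=1800, J_qq(0)=-2880, J_qq(2)=7200.
Saddle points occur where the two diagonal entries have opposite signs: (-4, -4), (-4, 0), (1, -3), (1, 2), (2, -4), (2, 0). Count: 6.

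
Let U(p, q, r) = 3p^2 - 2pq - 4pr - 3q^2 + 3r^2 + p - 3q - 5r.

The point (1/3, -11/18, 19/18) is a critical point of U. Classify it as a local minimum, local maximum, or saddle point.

The Hessian is constant: H = [[6, -2, -4], [-2, -6, 0], [-4, 0, 6]].
Leading principal minors: Δ₁ = 6, Δ₂ = -40, Δ₃ = -144.
The minors fit neither the all-positive nor the alternating-sign pattern, so H is indefinite: a saddle point.

saddle point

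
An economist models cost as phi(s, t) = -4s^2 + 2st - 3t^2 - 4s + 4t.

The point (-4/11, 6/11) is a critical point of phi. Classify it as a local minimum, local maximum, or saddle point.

The Hessian of phi is constant: H = [[-8, 2], [2, -6]].
det(H) = (-8)·(-6) − 2² = 44.
det(H) > 0 and tr(H) = -14 < 0, so H is negative definite and the point is a local maximum.

local maximum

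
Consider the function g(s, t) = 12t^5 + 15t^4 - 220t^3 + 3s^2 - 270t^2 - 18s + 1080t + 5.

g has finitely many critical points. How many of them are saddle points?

g separates as a function of s plus a function of t, so ∇g=0 decouples.
∂g/∂s = 6(s - 3) = 0 at s ∈ {3}; ∂g/∂t = 60(t - 3)(t - 1)(t + 2)(t + 3) = 0 at t ∈ {-3, -2, 1, 3}.
The Hessian is diagonal: diag(g_ss, g_tt). Second derivatives: g_ss(3)=6; g_tt(-3)=-1440, g_tt(-2)=900, g_tt(1)=-1440, g_tt(3)=3600.
Saddle points occur where the two diagonal entries have opposite signs: (3, -3), (3, 1). Count: 2.

2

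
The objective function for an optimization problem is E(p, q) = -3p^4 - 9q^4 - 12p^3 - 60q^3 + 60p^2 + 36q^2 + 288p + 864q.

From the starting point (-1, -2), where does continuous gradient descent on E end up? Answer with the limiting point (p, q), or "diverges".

(-2, -3)

E is separable, so gradient descent decouples: p follows -∂E/∂p, q follows -∂E/∂q.
∂E/∂p = -12(p - 3)(p + 2)(p + 4); at p=-1 this is 144, so p decreases.
∂E/∂q = -36(q - 2)(q + 3)(q + 4); at q=-2 this is 288, so q decreases.
p converges to its nearest critical value -2 (a local min of the p-part); q converges to -3. The iterate converges to (-2, -3).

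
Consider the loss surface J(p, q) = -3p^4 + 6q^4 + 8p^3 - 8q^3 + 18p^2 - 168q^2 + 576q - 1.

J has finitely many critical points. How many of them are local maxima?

J separates as a function of p plus a function of q, so ∇J=0 decouples.
∂J/∂p = -12p(p - 3)(p + 1) = 0 at p ∈ {-1, 0, 3}; ∂J/∂q = 24(q - 3)(q - 2)(q + 4) = 0 at q ∈ {-4, 2, 3}.
The Hessian is diagonal: diag(J_pp, J_qq). Second derivatives: J_pp(-1)=-48, J_pp(0)=36, J_pp(3)=-144; J_qq(-4)=1008, J_qq(2)=-144, J_qq(3)=168.
Local maxima occur where both diagonal entries negative: (-1, 2), (3, 2). Count: 2.

2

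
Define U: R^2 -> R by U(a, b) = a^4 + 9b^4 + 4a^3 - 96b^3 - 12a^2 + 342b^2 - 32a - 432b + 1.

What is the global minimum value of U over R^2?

U(a,b) separates as P(a) + Q(b) + 1, so its minimum is min P + min Q + 1.
P'(a) = 4(a - 2)(a + 1)(a + 4) vanishes at a ∈ {-4, -1, 2}; Q'(b) = 36(b - 4)(b - 3)(b - 1) vanishes at b ∈ {1, 3, 4}.
Local minima of P (where P''>0): P(-4)=-64, P(2)=-64. Local minima of Q: Q(1)=-177, Q(4)=-96.
So the global minimum of U is P(-4) + Q(1) + 1 = -64 − 177 + 1 = -240, attained at (-4, 1).

-240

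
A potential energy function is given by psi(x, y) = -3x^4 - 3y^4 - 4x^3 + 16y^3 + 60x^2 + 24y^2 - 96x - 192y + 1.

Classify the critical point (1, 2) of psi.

The mixed partial ∂²psi/∂x∂y is 0, so the Hessian at any point is diag(psi_xx, psi_yy) = diag(12(-3x^2 - 2x + 10), 12(-3y^2 + 8y + 4)).
At (1, 2): H = diag(60, 96).
Both eigenvalues are positive, so H is positive definite: a local minimum.

local minimum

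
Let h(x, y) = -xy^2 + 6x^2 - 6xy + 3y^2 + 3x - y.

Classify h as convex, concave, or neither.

neither

The term -xy^2 is cubic, so the Hessian is not constant.
∂²h/∂y² = -2x + 6, which takes both signs as x varies (negative for sufficiently large x). A diagonal entry of the Hessian changing sign means the Hessian is neither positive- nor negative-semidefinite on all of R^2.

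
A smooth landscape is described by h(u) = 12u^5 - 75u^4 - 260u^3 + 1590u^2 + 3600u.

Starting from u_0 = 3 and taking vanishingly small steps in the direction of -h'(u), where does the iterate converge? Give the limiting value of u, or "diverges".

-1

h'(u) = 60(u - 5)(u - 4)(u + 1)(u + 3), so h'(3) = 2880.
Gradient descent moves in the -h' direction, i.e. u is decreasing.
The nearest critical point in that direction is u = -1, where h'' = 3600 > 0 (a local minimum). The iterate converges there.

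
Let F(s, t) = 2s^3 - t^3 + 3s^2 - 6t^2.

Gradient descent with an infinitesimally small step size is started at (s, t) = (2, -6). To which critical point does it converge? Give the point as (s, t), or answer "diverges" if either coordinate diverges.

F is separable, so gradient descent decouples: s follows -∂F/∂s, t follows -∂F/∂t.
∂F/∂s = 6s(s + 1); at s=2 this is 36, so s decreases.
∂F/∂t = -3t(t + 4); at t=-6 this is -36, so t increases.
s converges to its nearest critical value 0 (a local min of the s-part); t converges to -4. The iterate converges to (0, -4).

(0, -4)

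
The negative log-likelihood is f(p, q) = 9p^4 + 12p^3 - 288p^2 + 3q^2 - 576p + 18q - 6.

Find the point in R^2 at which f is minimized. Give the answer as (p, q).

f(p,q) separates as A(p) + B(q) − 6, so its minimum is min A + min B − 6.
A'(p) = 36(p - 4)(p + 1)(p + 4) vanishes at p ∈ {-4, -1, 4}; B'(q) = 6q + 18 vanishes at q ∈ {-3}.
Local minima of A (where A''>0): A(-4)=-768, A(4)=-3840. Local minima of B: B(-3)=-27.
So the global minimum of f is A(4) + B(-3) − 6 = -3840 − 27 − 6 = -3873, attained at (4, -3).

(4, -3)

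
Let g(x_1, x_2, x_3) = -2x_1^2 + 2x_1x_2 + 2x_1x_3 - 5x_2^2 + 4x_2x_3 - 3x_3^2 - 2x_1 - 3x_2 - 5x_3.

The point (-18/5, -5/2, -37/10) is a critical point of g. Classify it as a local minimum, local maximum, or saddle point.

The Hessian is constant: H = [[-4, 2, 2], [2, -10, 4], [2, 4, -6]].
Leading principal minors: Δ₁ = -4, Δ₂ = 36, Δ₃ = -80.
The minors alternate sign starting negative (−, +, −), so H is negative definite: a local maximum.

local maximum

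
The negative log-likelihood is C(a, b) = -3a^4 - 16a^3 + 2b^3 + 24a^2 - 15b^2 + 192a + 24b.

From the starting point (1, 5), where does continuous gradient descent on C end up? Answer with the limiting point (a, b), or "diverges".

(-2, 4)

C is separable, so gradient descent decouples: a follows -∂C/∂a, b follows -∂C/∂b.
∂C/∂a = -12(a - 2)(a + 2)(a + 4); at a=1 this is 180, so a decreases.
∂C/∂b = 6(b - 4)(b - 1); at b=5 this is 24, so b decreases.
a converges to its nearest critical value -2 (a local min of the a-part); b converges to 4. The iterate converges to (-2, 4).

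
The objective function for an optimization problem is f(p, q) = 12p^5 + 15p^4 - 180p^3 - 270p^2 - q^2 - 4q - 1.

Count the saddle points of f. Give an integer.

f separates as a function of p plus a function of q, so ∇f=0 decouples.
∂f/∂p = 60p(p - 3)(p + 1)(p + 3) = 0 at p ∈ {-3, -1, 0, 3}; ∂f/∂q = -2(q + 2) = 0 at q ∈ {-2}.
The Hessian is diagonal: diag(f_pp, f_qq). Second derivatives: f_pp(-3)=-2160, f_pp(-1)=480, f_pp(0)=-540, f_pp(3)=4320; f_qq(-2)=-2.
Saddle points occur where the two diagonal entries have opposite signs: (-1, -2), (3, -2). Count: 2.

2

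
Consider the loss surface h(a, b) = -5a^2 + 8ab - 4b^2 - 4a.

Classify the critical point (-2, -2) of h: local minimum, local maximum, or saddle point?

The Hessian of h is constant: H = [[-10, 8], [8, -8]].
det(H) = (-10)·(-8) − 8² = 16.
det(H) > 0 and tr(H) = -18 < 0, so H is negative definite and the point is a local maximum.

local maximum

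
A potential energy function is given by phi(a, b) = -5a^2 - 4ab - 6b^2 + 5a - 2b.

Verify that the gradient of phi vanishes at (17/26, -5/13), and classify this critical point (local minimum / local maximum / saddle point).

local maximum

∇phi = (-10a - 4b + 5, -4a - 12b - 2); substituting (17/26, -5/13) gives ∇phi = (0, 0), so (17/26, -5/13) is indeed a critical point.
The Hessian of phi is constant: H = [[-10, -4], [-4, -12]].
det(H) = (-10)·(-12) − (-4)² = 104.
det(H) > 0 and tr(H) = -22 < 0, so H is negative definite and the point is a local maximum.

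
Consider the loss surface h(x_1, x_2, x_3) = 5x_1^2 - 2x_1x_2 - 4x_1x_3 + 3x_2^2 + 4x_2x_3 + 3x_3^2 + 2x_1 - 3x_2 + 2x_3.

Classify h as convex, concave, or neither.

h is quadratic, so its Hessian is the constant matrix H = [[10, -2, -4], [-2, 6, 4], [-4, 4, 6]].
Leading principal minors: 10, 56, 144.
All positive ⇒ H ≻ 0 ⇒ convex.

convex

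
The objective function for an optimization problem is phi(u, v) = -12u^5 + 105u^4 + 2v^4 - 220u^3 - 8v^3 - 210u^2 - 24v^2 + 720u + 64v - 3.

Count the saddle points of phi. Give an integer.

phi separates as a function of u plus a function of v, so ∇phi=0 decouples.
∂phi/∂u = -60(u - 4)(u - 3)(u - 1)(u + 1) = 0 at u ∈ {-1, 1, 3, 4}; ∂phi/∂v = 8(v - 4)(v - 1)(v + 2) = 0 at v ∈ {-2, 1, 4}.
The Hessian is diagonal: diag(phi_uu, phi_vv). Second derivatives: phi_uu(-1)=2400, phi_uu(1)=-720, phi_uu(3)=480, phi_uu(4)=-900; phi_vv(-2)=144, phi_vv(1)=-72, phi_vv(4)=144.
Saddle points occur where the two diagonal entries have opposite signs: (-1, 1), (1, -2), (1, 4), (3, 1), (4, -2), (4, 4). Count: 6.

6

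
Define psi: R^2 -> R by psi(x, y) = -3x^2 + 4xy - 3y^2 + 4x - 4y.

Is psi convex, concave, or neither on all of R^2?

concave

psi is quadratic, so its Hessian is the constant matrix H = [[-6, 4], [4, -6]].
det(H) = 20, tr(H) = -12.
det(H) > 0 and tr(H) < 0, so H is negative definite everywhere: concave.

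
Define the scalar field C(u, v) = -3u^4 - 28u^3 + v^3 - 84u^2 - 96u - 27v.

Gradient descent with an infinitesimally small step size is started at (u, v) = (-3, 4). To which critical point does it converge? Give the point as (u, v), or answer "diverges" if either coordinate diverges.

C is separable, so gradient descent decouples: u follows -∂C/∂u, v follows -∂C/∂v.
∂C/∂u = -12(u + 1)(u + 2)(u + 4); at u=-3 this is -24, so u increases.
∂C/∂v = 3(v - 3)(v + 3); at v=4 this is 21, so v decreases.
u converges to its nearest critical value -2 (a local min of the u-part); v converges to 3. The iterate converges to (-2, 3).

(-2, 3)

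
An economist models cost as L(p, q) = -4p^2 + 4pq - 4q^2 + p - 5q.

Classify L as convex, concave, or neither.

concave

L is quadratic, so its Hessian is the constant matrix H = [[-8, 4], [4, -8]].
det(H) = 48, tr(H) = -16.
det(H) > 0 and tr(H) < 0, so H is negative definite everywhere: concave.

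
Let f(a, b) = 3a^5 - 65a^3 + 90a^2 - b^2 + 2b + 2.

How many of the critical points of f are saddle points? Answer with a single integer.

2

f separates as a function of a plus a function of b, so ∇f=0 decouples.
∂f/∂a = 15a(a - 3)(a - 1)(a + 4) = 0 at a ∈ {-4, 0, 1, 3}; ∂f/∂b = -2(b - 1) = 0 at b ∈ {1}.
The Hessian is diagonal: diag(f_aa, f_bb). Second derivatives: f_aa(-4)=-2100, f_aa(0)=180, f_aa(1)=-150, f_aa(3)=630; f_bb(1)=-2.
Saddle points occur where the two diagonal entries have opposite signs: (0, 1), (3, 1). Count: 2.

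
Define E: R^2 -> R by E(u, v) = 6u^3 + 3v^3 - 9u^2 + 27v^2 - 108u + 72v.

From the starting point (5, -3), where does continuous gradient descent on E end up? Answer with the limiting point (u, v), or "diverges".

E is separable, so gradient descent decouples: u follows -∂E/∂u, v follows -∂E/∂v.
∂E/∂u = 18(u - 3)(u + 2); at u=5 this is 252, so u decreases.
∂E/∂v = 9(v + 2)(v + 4); at v=-3 this is -9, so v increases.
u converges to its nearest critical value 3 (a local min of the u-part); v converges to -2. The iterate converges to (3, -2).

(3, -2)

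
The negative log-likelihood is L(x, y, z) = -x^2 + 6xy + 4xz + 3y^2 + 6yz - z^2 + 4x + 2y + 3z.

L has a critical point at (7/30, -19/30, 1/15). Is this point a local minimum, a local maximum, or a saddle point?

saddle point

The Hessian is constant: H = [[-2, 6, 4], [6, 6, 6], [4, 6, -2]].
Leading principal minors: Δ₁ = -2, Δ₂ = -48, Δ₃ = 360.
The minors fit neither the all-positive nor the alternating-sign pattern, so H is indefinite: a saddle point.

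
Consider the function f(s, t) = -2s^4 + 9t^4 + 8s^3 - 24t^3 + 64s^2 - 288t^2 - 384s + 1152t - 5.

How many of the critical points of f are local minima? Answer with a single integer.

2

f separates as a function of s plus a function of t, so ∇f=0 decouples.
∂f/∂s = -8(s - 4)(s - 3)(s + 4) = 0 at s ∈ {-4, 3, 4}; ∂f/∂t = 36(t - 4)(t - 2)(t + 4) = 0 at t ∈ {-4, 2, 4}.
The Hessian is diagonal: diag(f_ss, f_tt). Second derivatives: f_ss(-4)=-448, f_ss(3)=56, f_ss(4)=-64; f_tt(-4)=1728, f_tt(2)=-432, f_tt(4)=576.
Local minima occur where both diagonal entries positive: (3, -4), (3, 4). Count: 2.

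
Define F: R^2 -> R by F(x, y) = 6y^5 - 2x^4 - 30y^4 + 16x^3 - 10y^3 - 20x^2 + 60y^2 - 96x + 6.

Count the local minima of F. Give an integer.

F separates as a function of x plus a function of y, so ∇F=0 decouples.
∂F/∂x = -8(x - 4)(x - 3)(x + 1) = 0 at x ∈ {-1, 3, 4}; ∂F/∂y = 30y(y - 4)(y - 1)(y + 1) = 0 at y ∈ {-1, 0, 1, 4}.
The Hessian is diagonal: diag(F_xx, F_yy). Second derivatives: F_xx(-1)=-160, F_xx(3)=32, F_xx(4)=-40; F_yy(-1)=-300, F_yy(0)=120, F_yy(1)=-180, F_yy(4)=1800.
Local minima occur where both diagonal entries positive: (3, 0), (3, 4). Count: 2.

2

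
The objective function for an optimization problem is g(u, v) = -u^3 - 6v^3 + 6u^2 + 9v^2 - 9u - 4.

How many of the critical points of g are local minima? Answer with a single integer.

g separates as a function of u plus a function of v, so ∇g=0 decouples.
∂g/∂u = -3(u - 3)(u - 1) = 0 at u ∈ {1, 3}; ∂g/∂v = -18v(v - 1) = 0 at v ∈ {0, 1}.
The Hessian is diagonal: diag(g_uu, g_vv). Second derivatives: g_uu(1)=6, g_uu(3)=-6; g_vv(0)=18, g_vv(1)=-18.
Local minima occur where both diagonal entries positive: (1, 0). Count: 1.

1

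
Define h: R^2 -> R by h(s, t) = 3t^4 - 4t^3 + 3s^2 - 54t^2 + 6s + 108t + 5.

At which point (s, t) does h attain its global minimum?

h(s,t) separates as P(s) + Q(t) + 5, so its minimum is min P + min Q + 5.
P'(s) = 6s + 6 vanishes at s ∈ {-1}; Q'(t) = 12(t - 3)(t - 1)(t + 3) vanishes at t ∈ {-3, 1, 3}.
Local minima of P (where P''>0): P(-1)=-3. Local minima of Q: Q(-3)=-459, Q(3)=-27.
So the global minimum of h is P(-1) + Q(-3) + 5 = -3 − 459 + 5 = -457, attained at (-1, -3).

(-1, -3)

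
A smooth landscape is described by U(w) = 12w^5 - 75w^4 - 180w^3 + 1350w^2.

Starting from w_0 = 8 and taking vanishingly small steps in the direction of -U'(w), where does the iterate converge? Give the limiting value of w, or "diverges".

U'(w) = 60w(w - 5)(w - 3)(w + 3), so U'(8) = 79200.
Gradient descent moves in the -U' direction, i.e. w is decreasing.
The nearest critical point in that direction is w = 5, where U'' = 4800 > 0 (a local minimum). The iterate converges there.

5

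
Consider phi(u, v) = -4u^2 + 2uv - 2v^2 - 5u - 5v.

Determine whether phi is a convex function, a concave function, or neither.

phi is quadratic, so its Hessian is the constant matrix H = [[-8, 2], [2, -4]].
det(H) = 28, tr(H) = -12.
det(H) > 0 and tr(H) < 0, so H is negative definite everywhere: concave.

concave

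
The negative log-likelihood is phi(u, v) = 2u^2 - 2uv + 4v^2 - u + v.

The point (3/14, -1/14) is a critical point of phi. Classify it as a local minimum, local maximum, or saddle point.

The Hessian of phi is constant: H = [[4, -2], [-2, 8]].
det(H) = 4·8 − (-2)² = 28.
det(H) > 0 and tr(H) = 12 > 0, so H is positive definite and the point is a local minimum.

local minimum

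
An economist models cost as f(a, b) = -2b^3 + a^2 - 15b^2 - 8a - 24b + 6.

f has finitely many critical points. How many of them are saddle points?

f separates as a function of a plus a function of b, so ∇f=0 decouples.
∂f/∂a = 2(a - 4) = 0 at a ∈ {4}; ∂f/∂b = -6(b + 1)(b + 4) = 0 at b ∈ {-4, -1}.
The Hessian is diagonal: diag(f_aa, f_bb). Second derivatives: f_aa(4)=2; f_bb(-4)=18, f_bb(-1)=-18.
Saddle points occur where the two diagonal entries have opposite signs: (4, -1). Count: 1.

1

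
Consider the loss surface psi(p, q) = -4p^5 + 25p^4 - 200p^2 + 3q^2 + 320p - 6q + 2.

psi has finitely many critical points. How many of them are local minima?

2

psi separates as a function of p plus a function of q, so ∇psi=0 decouples.
∂psi/∂p = -20(p - 4)(p - 2)(p - 1)(p + 2) = 0 at p ∈ {-2, 1, 2, 4}; ∂psi/∂q = 6(q - 1) = 0 at q ∈ {1}.
The Hessian is diagonal: diag(psi_pp, psi_qq). Second derivatives: psi_pp(-2)=1440, psi_pp(1)=-180, psi_pp(2)=160, psi_pp(4)=-720; psi_qq(1)=6.
Local minima occur where both diagonal entries positive: (-2, 1), (2, 1). Count: 2.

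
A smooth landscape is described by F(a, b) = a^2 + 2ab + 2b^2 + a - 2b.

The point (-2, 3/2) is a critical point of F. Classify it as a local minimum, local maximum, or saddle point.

The Hessian of F is constant: H = [[2, 2], [2, 4]].
det(H) = 2·4 − 2² = 4.
det(H) > 0 and tr(H) = 6 > 0, so H is positive definite and the point is a local minimum.

local minimum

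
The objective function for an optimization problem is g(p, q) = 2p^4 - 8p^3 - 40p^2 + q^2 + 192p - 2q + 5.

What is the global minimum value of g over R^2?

-554

g(p,q) separates as A(p) + B(q) + 5, so its minimum is min A + min B + 5.
A'(p) = 8(p - 4)(p - 2)(p + 3) vanishes at p ∈ {-3, 2, 4}; B'(q) = 2q - 2 vanishes at q ∈ {1}.
Local minima of A (where A''>0): A(-3)=-558, A(4)=128. Local minima of B: B(1)=-1.
So the global minimum of g is A(-3) + B(1) + 5 = -558 − 1 + 5 = -554, attained at (-3, 1).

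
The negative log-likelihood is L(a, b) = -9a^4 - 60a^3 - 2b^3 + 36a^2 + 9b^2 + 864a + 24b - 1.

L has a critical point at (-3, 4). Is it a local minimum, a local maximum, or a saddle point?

saddle point

The mixed partial ∂²L/∂a∂b is 0, so the Hessian at any point is diag(L_aa, L_bb) = diag(36(-3a^2 - 10a + 2), 6(-2b + 3)).
At (-3, 4): H = diag(180, -30).
The eigenvalues have opposite signs, so H is indefinite: a saddle point.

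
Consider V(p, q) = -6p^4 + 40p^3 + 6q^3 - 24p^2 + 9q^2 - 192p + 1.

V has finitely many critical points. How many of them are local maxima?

2

V separates as a function of p plus a function of q, so ∇V=0 decouples.
∂V/∂p = -24(p - 4)(p - 2)(p + 1) = 0 at p ∈ {-1, 2, 4}; ∂V/∂q = 18q(q + 1) = 0 at q ∈ {-1, 0}.
The Hessian is diagonal: diag(V_pp, V_qq). Second derivatives: V_pp(-1)=-360, V_pp(2)=144, V_pp(4)=-240; V_qq(-1)=-18, V_qq(0)=18.
Local maxima occur where both diagonal entries negative: (-1, -1), (4, -1). Count: 2.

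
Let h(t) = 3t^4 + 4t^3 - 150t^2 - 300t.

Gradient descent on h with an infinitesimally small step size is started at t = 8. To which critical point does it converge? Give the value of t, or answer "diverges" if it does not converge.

h'(t) = 12(t - 5)(t + 1)(t + 5), so h'(8) = 4212.
Gradient descent moves in the -h' direction, i.e. t is decreasing.
The nearest critical point in that direction is t = 5, where h'' = 720 > 0 (a local minimum). The iterate converges there.

5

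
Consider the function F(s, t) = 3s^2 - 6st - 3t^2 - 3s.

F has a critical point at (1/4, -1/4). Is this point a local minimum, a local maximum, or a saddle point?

The Hessian of F is constant: H = [[6, -6], [-6, -6]].
det(H) = 6·(-6) − (-6)² = -72.
Since det(H) < 0, H is indefinite and the critical point is a saddle point.

saddle point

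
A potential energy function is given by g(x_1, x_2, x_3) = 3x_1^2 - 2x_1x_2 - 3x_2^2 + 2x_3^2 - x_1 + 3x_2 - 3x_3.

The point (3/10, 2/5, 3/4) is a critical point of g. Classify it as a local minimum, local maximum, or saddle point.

saddle point

The Hessian is constant: H = [[6, -2, 0], [-2, -6, 0], [0, 0, 4]].
Leading principal minors: Δ₁ = 6, Δ₂ = -40, Δ₃ = -160.
The minors fit neither the all-positive nor the alternating-sign pattern, so H is indefinite: a saddle point.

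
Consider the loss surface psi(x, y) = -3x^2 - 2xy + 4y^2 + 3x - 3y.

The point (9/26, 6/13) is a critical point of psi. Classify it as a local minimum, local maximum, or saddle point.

saddle point

The Hessian of psi is constant: H = [[-6, -2], [-2, 8]].
det(H) = (-6)·8 − (-2)² = -52.
Since det(H) < 0, H is indefinite and the critical point is a saddle point.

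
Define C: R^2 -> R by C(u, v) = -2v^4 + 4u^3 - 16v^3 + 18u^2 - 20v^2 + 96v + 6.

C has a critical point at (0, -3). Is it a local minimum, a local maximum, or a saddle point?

local minimum

The mixed partial ∂²C/∂u∂v is 0, so the Hessian at any point is diag(C_uu, C_vv) = diag(12(2u + 3), -8(3v^2 + 12v + 5)).
At (0, -3): H = diag(36, 32).
Both eigenvalues are positive, so H is positive definite: a local minimum.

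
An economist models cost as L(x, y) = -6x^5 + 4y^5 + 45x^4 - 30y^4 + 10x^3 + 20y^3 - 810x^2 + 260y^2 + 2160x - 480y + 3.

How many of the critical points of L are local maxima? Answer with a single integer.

4

L separates as a function of x plus a function of y, so ∇L=0 decouples.
∂L/∂x = -30(x - 4)(x - 3)(x - 2)(x + 3) = 0 at x ∈ {-3, 2, 3, 4}; ∂L/∂y = 20(y - 4)(y - 3)(y - 1)(y + 2) = 0 at y ∈ {-2, 1, 3, 4}.
The Hessian is diagonal: diag(L_xx, L_yy). Second derivatives: L_xx(-3)=6300, L_xx(2)=-300, L_xx(3)=180, L_xx(4)=-420; L_yy(-2)=-1800, L_yy(1)=360, L_yy(3)=-200, L_yy(4)=360.
Local maxima occur where both diagonal entries negative: (2, -2), (2, 3), (4, -2), (4, 3). Count: 4.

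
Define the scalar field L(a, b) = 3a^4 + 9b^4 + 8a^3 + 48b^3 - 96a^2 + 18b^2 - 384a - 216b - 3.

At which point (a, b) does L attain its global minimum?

(4, 1)

L(a,b) separates as P(a) + Q(b) − 3, so its minimum is min P + min Q − 3.
P'(a) = 12(a - 4)(a + 2)(a + 4) vanishes at a ∈ {-4, -2, 4}; Q'(b) = 36(b - 1)(b + 2)(b + 3) vanishes at b ∈ {-3, -2, 1}.
Local minima of P (where P''>0): P(-4)=256, P(4)=-1792. Local minima of Q: Q(-3)=243, Q(1)=-141.
So the global minimum of L is P(4) + Q(1) − 3 = -1792 − 141 − 3 = -1936, attained at (4, 1).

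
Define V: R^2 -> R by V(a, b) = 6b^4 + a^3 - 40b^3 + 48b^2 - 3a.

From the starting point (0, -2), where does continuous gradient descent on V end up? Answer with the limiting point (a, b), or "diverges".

V is separable, so gradient descent decouples: a follows -∂V/∂a, b follows -∂V/∂b.
∂V/∂a = 3(a - 1)(a + 1); at a=0 this is -3, so a increases.
∂V/∂b = 24b(b - 4)(b - 1); at b=-2 this is -864, so b increases.
a converges to its nearest critical value 1 (a local min of the a-part); b converges to 0. The iterate converges to (1, 0).

(1, 0)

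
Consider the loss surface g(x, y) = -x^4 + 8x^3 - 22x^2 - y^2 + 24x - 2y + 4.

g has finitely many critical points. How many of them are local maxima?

2

g separates as a function of x plus a function of y, so ∇g=0 decouples.
∂g/∂x = -4(x - 3)(x - 2)(x - 1) = 0 at x ∈ {1, 2, 3}; ∂g/∂y = -2(y + 1) = 0 at y ∈ {-1}.
The Hessian is diagonal: diag(g_xx, g_yy). Second derivatives: g_xx(1)=-8, g_xx(2)=4, g_xx(3)=-8; g_yy(-1)=-2.
Local maxima occur where both diagonal entries negative: (1, -1), (3, -1). Count: 2.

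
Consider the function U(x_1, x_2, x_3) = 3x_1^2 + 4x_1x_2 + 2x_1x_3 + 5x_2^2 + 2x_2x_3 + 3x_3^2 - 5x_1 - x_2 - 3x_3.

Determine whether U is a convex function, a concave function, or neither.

U is quadratic, so its Hessian is the constant matrix H = [[6, 4, 2], [4, 10, 2], [2, 2, 6]].
Leading principal minors: 6, 44, 232.
All positive ⇒ H ≻ 0 ⇒ convex.

convex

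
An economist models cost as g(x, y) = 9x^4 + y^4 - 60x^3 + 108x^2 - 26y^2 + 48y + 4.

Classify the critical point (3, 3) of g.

local minimum

The mixed partial ∂²g/∂x∂y is 0, so the Hessian at any point is diag(g_xx, g_yy) = diag(36(3x^2 - 10x + 6), 4(3y^2 - 13)).
At (3, 3): H = diag(108, 56).
Both eigenvalues are positive, so H is positive definite: a local minimum.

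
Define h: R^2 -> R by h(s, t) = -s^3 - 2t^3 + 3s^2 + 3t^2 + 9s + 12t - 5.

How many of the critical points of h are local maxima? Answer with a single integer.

1

h separates as a function of s plus a function of t, so ∇h=0 decouples.
∂h/∂s = -3(s - 3)(s + 1) = 0 at s ∈ {-1, 3}; ∂h/∂t = -6(t - 2)(t + 1) = 0 at t ∈ {-1, 2}.
The Hessian is diagonal: diag(h_ss, h_tt). Second derivatives: h_ss(-1)=12, h_ss(3)=-12; h_tt(-1)=18, h_tt(2)=-18.
Local maxima occur where both diagonal entries negative: (3, 2). Count: 1.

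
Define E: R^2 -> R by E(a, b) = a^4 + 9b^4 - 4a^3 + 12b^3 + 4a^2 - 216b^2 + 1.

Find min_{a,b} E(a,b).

-1919

E(a,b) separates as P(a) + Q(b) + 1, so its minimum is min P + min Q + 1.
P'(a) = 4a(a - 2)(a - 1) vanishes at a ∈ {0, 1, 2}; Q'(b) = 36b(b - 3)(b + 4) vanishes at b ∈ {-4, 0, 3}.
Local minima of P (where P''>0): P(0)=0, P(2)=0. Local minima of Q: Q(-4)=-1920, Q(3)=-891.
So the global minimum of E is P(0) + Q(-4) + 1 = 0 − 1920 + 1 = -1919, attained at (0, -4).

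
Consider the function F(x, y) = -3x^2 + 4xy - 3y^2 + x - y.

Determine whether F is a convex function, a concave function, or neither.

concave

F is quadratic, so its Hessian is the constant matrix H = [[-6, 4], [4, -6]].
det(H) = 20, tr(H) = -12.
det(H) > 0 and tr(H) < 0, so H is negative definite everywhere: concave.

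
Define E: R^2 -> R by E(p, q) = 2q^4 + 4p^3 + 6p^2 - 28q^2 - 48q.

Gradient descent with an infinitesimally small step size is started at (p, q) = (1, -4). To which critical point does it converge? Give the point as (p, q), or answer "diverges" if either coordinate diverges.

(0, -2)

E is separable, so gradient descent decouples: p follows -∂E/∂p, q follows -∂E/∂q.
∂E/∂p = 12p(p + 1); at p=1 this is 24, so p decreases.
∂E/∂q = 8(q - 3)(q + 1)(q + 2); at q=-4 this is -336, so q increases.
p converges to its nearest critical value 0 (a local min of the p-part); q converges to -2. The iterate converges to (0, -2).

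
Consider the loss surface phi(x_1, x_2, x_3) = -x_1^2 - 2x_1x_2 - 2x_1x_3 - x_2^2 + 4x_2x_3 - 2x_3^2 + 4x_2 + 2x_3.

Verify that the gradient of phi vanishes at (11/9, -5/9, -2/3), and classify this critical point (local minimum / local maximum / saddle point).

saddle point

∇phi = (-2x_1 - 2x_2 - 2x_3, -2x_1 - 2x_2 + 4x_3 + 4, -2x_1 + 4x_2 - 4x_3 + 2); substituting (11/9, -5/9, -2/3) gives ∇phi = (0, 0, 0), so (11/9, -5/9, -2/3) is indeed a critical point.
The Hessian is constant: H = [[-2, -2, -2], [-2, -2, 4], [-2, 4, -4]].
Leading principal minors: Δ₁ = -2, Δ₂ = 0, Δ₃ = 72.
The minors fit neither the all-positive nor the alternating-sign pattern, so H is indefinite: a saddle point.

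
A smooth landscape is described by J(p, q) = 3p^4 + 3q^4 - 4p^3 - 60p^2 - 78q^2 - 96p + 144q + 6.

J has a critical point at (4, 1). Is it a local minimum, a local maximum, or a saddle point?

saddle point

The mixed partial ∂²J/∂p∂q is 0, so the Hessian at any point is diag(J_pp, J_qq) = diag(12(3p^2 - 2p - 10), 12(3q^2 - 13)).
At (4, 1): H = diag(360, -120).
The eigenvalues have opposite signs, so H is indefinite: a saddle point.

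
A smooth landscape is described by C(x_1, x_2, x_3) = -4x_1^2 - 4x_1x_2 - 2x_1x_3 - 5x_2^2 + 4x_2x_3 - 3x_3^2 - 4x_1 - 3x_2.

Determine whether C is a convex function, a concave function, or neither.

C is quadratic, so its Hessian is the constant matrix H = [[-8, -4, -2], [-4, -10, 4], [-2, 4, -6]].
Leading principal minors: -8, 64, -152.
Signs alternate −, +, − ⇒ H ≺ 0 ⇒ concave.

concave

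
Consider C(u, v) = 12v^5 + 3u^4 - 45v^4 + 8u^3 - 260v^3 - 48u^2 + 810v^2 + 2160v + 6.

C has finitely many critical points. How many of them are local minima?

4

C separates as a function of u plus a function of v, so ∇C=0 decouples.
∂C/∂u = 12u(u - 2)(u + 4) = 0 at u ∈ {-4, 0, 2}; ∂C/∂v = 60(v - 4)(v - 3)(v + 1)(v + 3) = 0 at v ∈ {-3, -1, 3, 4}.
The Hessian is diagonal: diag(C_uu, C_vv). Second derivatives: C_uu(-4)=288, C_uu(0)=-96, C_uu(2)=144; C_vv(-3)=-5040, C_vv(-1)=2400, C_vv(3)=-1440, C_vv(4)=2100.
Local minima occur where both diagonal entries positive: (-4, -1), (-4, 4), (2, -1), (2, 4). Count: 4.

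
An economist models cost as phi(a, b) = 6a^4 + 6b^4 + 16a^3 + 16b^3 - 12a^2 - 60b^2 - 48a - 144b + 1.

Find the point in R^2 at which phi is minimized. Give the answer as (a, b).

phi(a,b) separates as P(a) + Q(b) + 1, so its minimum is min P + min Q + 1.
P'(a) = 24(a - 1)(a + 1)(a + 2) vanishes at a ∈ {-2, -1, 1}; Q'(b) = 24(b - 2)(b + 1)(b + 3) vanishes at b ∈ {-3, -1, 2}.
Local minima of P (where P''>0): P(-2)=16, P(1)=-38. Local minima of Q: Q(-3)=-54, Q(2)=-304.
So the global minimum of phi is P(1) + Q(2) + 1 = -38 − 304 + 1 = -341, attained at (1, 2).

(1, 2)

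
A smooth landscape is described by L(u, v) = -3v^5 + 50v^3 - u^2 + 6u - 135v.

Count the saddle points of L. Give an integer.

2

L separates as a function of u plus a function of v, so ∇L=0 decouples.
∂L/∂u = -2(u - 3) = 0 at u ∈ {3}; ∂L/∂v = -15(v - 3)(v - 1)(v + 1)(v + 3) = 0 at v ∈ {-3, -1, 1, 3}.
The Hessian is diagonal: diag(L_uu, L_vv). Second derivatives: L_uu(3)=-2; L_vv(-3)=720, L_vv(-1)=-240, L_vv(1)=240, L_vv(3)=-720.
Saddle points occur where the two diagonal entries have opposite signs: (3, -3), (3, 1). Count: 2.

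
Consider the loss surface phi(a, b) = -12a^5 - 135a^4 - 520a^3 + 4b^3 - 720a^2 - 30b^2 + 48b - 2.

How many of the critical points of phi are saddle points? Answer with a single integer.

4

phi separates as a function of a plus a function of b, so ∇phi=0 decouples.
∂phi/∂a = -60a(a + 2)(a + 3)(a + 4) = 0 at a ∈ {-4, -3, -2, 0}; ∂phi/∂b = 12(b - 4)(b - 1) = 0 at b ∈ {1, 4}.
The Hessian is diagonal: diag(phi_aa, phi_bb). Second derivatives: phi_aa(-4)=480, phi_aa(-3)=-180, phi_aa(-2)=240, phi_aa(0)=-1440; phi_bb(1)=-36, phi_bb(4)=36.
Saddle points occur where the two diagonal entries have opposite signs: (-4, 1), (-3, 4), (-2, 1), (0, 4). Count: 4.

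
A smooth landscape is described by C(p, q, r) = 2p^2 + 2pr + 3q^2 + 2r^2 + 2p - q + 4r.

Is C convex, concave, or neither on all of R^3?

convex

C is quadratic, so its Hessian is the constant matrix H = [[4, 0, 2], [0, 6, 0], [2, 0, 4]].
Leading principal minors: 4, 24, 72.
All positive ⇒ H ≻ 0 ⇒ convex.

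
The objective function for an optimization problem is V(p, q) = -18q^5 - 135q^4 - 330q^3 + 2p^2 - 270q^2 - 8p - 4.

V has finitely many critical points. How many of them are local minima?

V separates as a function of p plus a function of q, so ∇V=0 decouples.
∂V/∂p = 4(p - 2) = 0 at p ∈ {2}; ∂V/∂q = -90q(q + 1)(q + 2)(q + 3) = 0 at q ∈ {-3, -2, -1, 0}.
The Hessian is diagonal: diag(V_pp, V_qq). Second derivatives: V_pp(2)=4; V_qq(-3)=540, V_qq(-2)=-180, V_qq(-1)=180, V_qq(0)=-540.
Local minima occur where both diagonal entries positive: (2, -3), (2, -1). Count: 2.

2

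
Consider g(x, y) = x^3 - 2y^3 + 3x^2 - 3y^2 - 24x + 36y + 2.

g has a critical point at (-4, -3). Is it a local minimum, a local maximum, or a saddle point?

saddle point

The mixed partial ∂²g/∂x∂y is 0, so the Hessian at any point is diag(g_xx, g_yy) = diag(6(x + 1), -6(2y + 1)).
At (-4, -3): H = diag(-18, 30).
The eigenvalues have opposite signs, so H is indefinite: a saddle point.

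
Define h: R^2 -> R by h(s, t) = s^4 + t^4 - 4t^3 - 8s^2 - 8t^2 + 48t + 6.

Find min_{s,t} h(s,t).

-90

h(s,t) separates as P(s) + Q(t) + 6, so its minimum is min P + min Q + 6.
P'(s) = 4s(s - 2)(s + 2) vanishes at s ∈ {-2, 0, 2}; Q'(t) = 4(t - 3)(t - 2)(t + 2) vanishes at t ∈ {-2, 2, 3}.
Local minima of P (where P''>0): P(-2)=-16, P(2)=-16. Local minima of Q: Q(-2)=-80, Q(3)=45.
So the global minimum of h is P(-2) + Q(-2) + 6 = -16 − 80 + 6 = -90, attained at (-2, -2).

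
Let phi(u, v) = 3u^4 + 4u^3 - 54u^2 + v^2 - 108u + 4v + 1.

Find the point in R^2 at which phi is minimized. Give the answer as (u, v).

(3, -2)

phi(u,v) separates as P(u) + Q(v) + 1, so its minimum is min P + min Q + 1.
P'(u) = 12(u - 3)(u + 1)(u + 3) vanishes at u ∈ {-3, -1, 3}; Q'(v) = 2v + 4 vanishes at v ∈ {-2}.
Local minima of P (where P''>0): P(-3)=-27, P(3)=-459. Local minima of Q: Q(-2)=-4.
So the global minimum of phi is P(3) + Q(-2) + 1 = -459 − 4 + 1 = -462, attained at (3, -2).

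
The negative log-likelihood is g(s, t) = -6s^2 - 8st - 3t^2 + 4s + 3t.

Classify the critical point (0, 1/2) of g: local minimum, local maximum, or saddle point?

local maximum

The Hessian of g is constant: H = [[-12, -8], [-8, -6]].
det(H) = (-12)·(-6) − (-8)² = 8.
det(H) > 0 and tr(H) = -18 < 0, so H is negative definite and the point is a local maximum.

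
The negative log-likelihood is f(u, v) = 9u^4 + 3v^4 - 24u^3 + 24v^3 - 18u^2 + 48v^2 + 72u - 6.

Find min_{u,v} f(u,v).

f(u,v) separates as P(u) + Q(v) − 6, so its minimum is min P + min Q − 6.
P'(u) = 36(u - 2)(u - 1)(u + 1) vanishes at u ∈ {-1, 1, 2}; Q'(v) = 12v(v + 2)(v + 4) vanishes at v ∈ {-4, -2, 0}.
Local minima of P (where P''>0): P(-1)=-57, P(2)=24. Local minima of Q: Q(-4)=0, Q(0)=0.
So the global minimum of f is P(-1) + Q(-4) − 6 = -57 + 0 − 6 = -63, attained at (-1, -4).

-63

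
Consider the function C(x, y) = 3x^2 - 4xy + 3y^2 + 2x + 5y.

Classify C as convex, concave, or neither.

convex

C is quadratic, so its Hessian is the constant matrix H = [[6, -4], [-4, 6]].
det(H) = 20, tr(H) = 12.
det(H) > 0 and tr(H) > 0, so H is positive definite everywhere: convex.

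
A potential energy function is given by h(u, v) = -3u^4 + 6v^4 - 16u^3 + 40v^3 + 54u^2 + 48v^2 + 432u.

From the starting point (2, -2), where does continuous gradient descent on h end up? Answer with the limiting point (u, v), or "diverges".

h is separable, so gradient descent decouples: u follows -∂h/∂u, v follows -∂h/∂v.
∂h/∂u = -12(u - 3)(u + 3)(u + 4); at u=2 this is 360, so u decreases.
∂h/∂v = 24v(v + 1)(v + 4); at v=-2 this is 96, so v decreases.
u converges to its nearest critical value -3 (a local min of the u-part); v converges to -4. The iterate converges to (-3, -4).

(-3, -4)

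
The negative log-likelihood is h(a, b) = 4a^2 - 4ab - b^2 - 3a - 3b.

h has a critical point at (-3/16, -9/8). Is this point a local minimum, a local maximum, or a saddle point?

saddle point

The Hessian of h is constant: H = [[8, -4], [-4, -2]].
det(H) = 8·(-2) − (-4)² = -32.
Since det(H) < 0, H is indefinite and the critical point is a saddle point.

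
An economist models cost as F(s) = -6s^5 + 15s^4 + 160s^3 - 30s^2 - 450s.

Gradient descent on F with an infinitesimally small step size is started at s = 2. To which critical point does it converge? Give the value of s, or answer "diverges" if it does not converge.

1

F'(s) = -30(s - 5)(s - 1)(s + 1)(s + 3), so F'(2) = 1350.
Gradient descent moves in the -F' direction, i.e. s is decreasing.
The nearest critical point in that direction is s = 1, where F'' = 960 > 0 (a local minimum). The iterate converges there.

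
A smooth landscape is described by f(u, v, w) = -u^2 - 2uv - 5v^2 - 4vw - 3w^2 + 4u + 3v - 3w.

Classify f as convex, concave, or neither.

concave

f is quadratic, so its Hessian is the constant matrix H = [[-2, -2, 0], [-2, -10, -4], [0, -4, -6]].
Leading principal minors: -2, 16, -64.
Signs alternate −, +, − ⇒ H ≺ 0 ⇒ concave.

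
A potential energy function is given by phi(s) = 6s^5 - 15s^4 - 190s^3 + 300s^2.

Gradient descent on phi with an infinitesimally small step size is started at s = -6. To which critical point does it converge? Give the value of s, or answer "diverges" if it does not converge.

phi'(s) = 30s(s - 5)(s - 1)(s + 4), so phi'(-6) = 27720.
Gradient descent moves in the -phi' direction, i.e. s is decreasing.
There is no critical point below s=-6, and phi' keeps the same sign, so the iterate runs off to −∞.

diverges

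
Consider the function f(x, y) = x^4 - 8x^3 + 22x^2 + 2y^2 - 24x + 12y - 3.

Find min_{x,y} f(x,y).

f(x,y) separates as P(x) + Q(y) − 3, so its minimum is min P + min Q − 3.
P'(x) = 4(x - 3)(x - 2)(x - 1) vanishes at x ∈ {1, 2, 3}; Q'(y) = 4y + 12 vanishes at y ∈ {-3}.
Local minima of P (where P''>0): P(1)=-9, P(3)=-9. Local minima of Q: Q(-3)=-18.
So the global minimum of f is P(1) + Q(-3) − 3 = -9 − 18 − 3 = -30, attained at (1, -3).

-30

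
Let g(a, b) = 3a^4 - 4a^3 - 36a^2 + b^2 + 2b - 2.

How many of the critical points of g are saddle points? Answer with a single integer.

1

g separates as a function of a plus a function of b, so ∇g=0 decouples.
∂g/∂a = 12a(a - 3)(a + 2) = 0 at a ∈ {-2, 0, 3}; ∂g/∂b = 2(b + 1) = 0 at b ∈ {-1}.
The Hessian is diagonal: diag(g_aa, g_bb). Second derivatives: g_aa(-2)=120, g_aa(0)=-72, g_aa(3)=180; g_bb(-1)=2.
Saddle points occur where the two diagonal entries have opposite signs: (0, -1). Count: 1.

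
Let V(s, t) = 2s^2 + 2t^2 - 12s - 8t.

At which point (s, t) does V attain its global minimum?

V(s,t) separates as P(s) + Q(t), so its minimum is min P + min Q.
P'(s) = 4s - 12 vanishes at s ∈ {3}; Q'(t) = 4(t - 2) vanishes at t ∈ {2}.
Local minima of P (where P''>0): P(3)=-18. Local minima of Q: Q(2)=-8.
So the global minimum of V is P(3) + Q(2) = -18 − 8 = -26, attained at (3, 2).

(3, 2)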